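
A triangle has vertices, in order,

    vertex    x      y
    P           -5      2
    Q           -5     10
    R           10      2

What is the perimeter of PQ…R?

|PQ| = √((0)² + (8)²) = √64 = 8
|QR| = √((15)² + (-8)²) = √289 = 17
|RP| = √((-15)² + (0)²) = √225 = 15
Perimeter = 8 + 17 + 15 = 40.

40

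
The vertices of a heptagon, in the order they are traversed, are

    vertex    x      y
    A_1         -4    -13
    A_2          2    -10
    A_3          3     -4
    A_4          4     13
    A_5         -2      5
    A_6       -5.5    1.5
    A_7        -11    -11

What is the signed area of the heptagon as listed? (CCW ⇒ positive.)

194.75

Apply the surveyor's formula: 2A = Σ (x_i·y_{i+1} − x_{i+1}·y_i), indices taken mod 7.
Σ = (66) + (22) + (55) + (46) + (24.5) + (77) + (99) = 389.5
Signed area = Σ/2 = 194.75 (positive ⇒ counter-clockwise traversal).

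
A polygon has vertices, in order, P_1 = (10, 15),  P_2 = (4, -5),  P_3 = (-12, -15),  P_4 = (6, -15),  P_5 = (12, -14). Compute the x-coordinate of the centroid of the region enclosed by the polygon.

Apply the shoelace formula. First the cross-terms c_i = x_i·y_{i+1} − x_{i+1}·y_i:
  -110, -120, 270, 96, 320  ⇒  2A = 456, A = 228.
Then Σ (x_i + x_{i+1})·c_i = 6568, so x̄ = 6568 / (6·228) = 821/171.

821/171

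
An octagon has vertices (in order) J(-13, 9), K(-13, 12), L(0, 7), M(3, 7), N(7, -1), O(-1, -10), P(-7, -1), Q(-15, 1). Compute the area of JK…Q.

243.5

Cross-terms: -39, -91, -21, -52, -71, -69, -22, -122  ⇒  Σ = -487
Area = |Σ|/2 = 243.5.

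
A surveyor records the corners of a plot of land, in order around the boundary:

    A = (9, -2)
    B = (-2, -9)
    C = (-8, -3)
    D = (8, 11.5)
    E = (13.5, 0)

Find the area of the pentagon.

Σ = (-85) + (-66) + (-68) + (-155.25) + (-27) = -401.25
Area = |Σ|/2 = 200.625.

200.625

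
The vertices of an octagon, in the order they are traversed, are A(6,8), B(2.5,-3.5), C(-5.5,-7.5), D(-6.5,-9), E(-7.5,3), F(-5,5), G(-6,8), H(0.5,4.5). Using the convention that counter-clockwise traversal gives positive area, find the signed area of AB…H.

-125.875

Apply the shoelace (surveyor's) formula: 2A = Σ (x_i·y_{i+1} − x_{i+1}·y_i), indices taken mod 8.
Σ = (-41) + (-38) + (0.75) + (-87) + (-22.5) + (-10) + (-31) + (-23) = -251.75
Signed area = Σ/2 = -125.875 (negative ⇒ clockwise traversal).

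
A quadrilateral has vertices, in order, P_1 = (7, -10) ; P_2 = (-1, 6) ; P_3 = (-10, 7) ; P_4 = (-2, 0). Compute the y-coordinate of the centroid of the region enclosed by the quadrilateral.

Apply the surveyor's formula. First the cross-terms c_i = x_i·y_{i+1} − x_{i+1}·y_i:
  32, 53, 14, 20  ⇒  2A = 119, A = 59.5.
Then Σ (y_i + y_{i+1})·c_i = 459, so ȳ = 459 / (6·59.5) = 9/7.

9/7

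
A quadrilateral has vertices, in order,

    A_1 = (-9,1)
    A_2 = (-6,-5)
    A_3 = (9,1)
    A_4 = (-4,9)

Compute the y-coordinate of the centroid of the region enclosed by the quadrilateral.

Apply Gauss's area formula. First the cross-terms c_i = x_i·y_{i+1} − x_{i+1}·y_i:
  51, 39, 85, 77  ⇒  2A = 252, A = 126.
Then Σ (y_i + y_{i+1})·c_i = 1260, so ȳ = 1260 / (6·126) = 5/3.

5/3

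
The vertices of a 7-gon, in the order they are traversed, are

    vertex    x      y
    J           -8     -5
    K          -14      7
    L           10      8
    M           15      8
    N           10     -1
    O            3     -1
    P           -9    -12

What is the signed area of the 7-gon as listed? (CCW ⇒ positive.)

Σ = (-126) + (-182) + (-40) + (-95) + (-7) + (-45) + (-51) = -546
Signed area = Σ/2 = -273 (negative ⇒ clockwise traversal).

-273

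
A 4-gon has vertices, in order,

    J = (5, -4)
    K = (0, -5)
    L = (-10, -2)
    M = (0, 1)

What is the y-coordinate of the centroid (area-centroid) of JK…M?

Apply the surveyor's formula. First the cross-terms c_i = x_i·y_{i+1} − x_{i+1}·y_i:
  -25, -50, -10, -5  ⇒  2A = -90, A = -45.
Then Σ (y_i + y_{i+1})·c_i = 600, so ȳ = 600 / (6·(-45)) = -20/9.

-20/9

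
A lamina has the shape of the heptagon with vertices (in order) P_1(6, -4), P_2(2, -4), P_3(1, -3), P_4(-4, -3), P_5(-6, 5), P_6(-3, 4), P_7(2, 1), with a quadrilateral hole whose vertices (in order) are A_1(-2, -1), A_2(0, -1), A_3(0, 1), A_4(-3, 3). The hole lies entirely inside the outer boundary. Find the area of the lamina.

Outer boundary:
Σ = (-16) + (-2) + (-15) + (-38) + (-9) + (-11) + (-14) = -105
Area = |Σ|/2 = 52.5.
Hole:
Σ = (2) + (0) + (3) + (9) = 14
Area = |Σ|/2 = 7.
Net area = 52.5 − 7 = 45.5.

45.5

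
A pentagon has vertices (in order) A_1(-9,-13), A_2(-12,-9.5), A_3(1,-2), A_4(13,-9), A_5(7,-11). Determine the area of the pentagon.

145

Apply the surveyor's formula: 2A = Σ (x_i·y_{i+1} − x_{i+1}·y_i), indices taken mod 5.
Cross-terms: -70.5, 33.5, 17, -80, -190  ⇒  Σ = -290
Area = |Σ|/2 = 145.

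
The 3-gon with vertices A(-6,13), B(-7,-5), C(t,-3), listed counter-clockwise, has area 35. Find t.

The doubled signed area Σ (x_i y_{i+1} − x_{i+1} y_i) is linear in t.
With t=0 it equals 124; the coefficient of t is 18 (from the two edges through C).
So 18·t + 124 = 2·35 = 70 ⇒ t = -3.

-3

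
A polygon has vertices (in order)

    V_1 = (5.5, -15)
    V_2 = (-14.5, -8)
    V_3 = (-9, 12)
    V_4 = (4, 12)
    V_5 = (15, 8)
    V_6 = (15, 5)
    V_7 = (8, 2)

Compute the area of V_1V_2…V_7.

498.75

Apply Gauss's area formula: 2A = Σ (x_i·y_{i+1} − x_{i+1}·y_i), indices taken mod 7.
Σ = (-261.5) + (-246) + (-156) + (-148) + (-45) + (-10) + (-131) = -997.5
Area = |Σ|/2 = 498.75.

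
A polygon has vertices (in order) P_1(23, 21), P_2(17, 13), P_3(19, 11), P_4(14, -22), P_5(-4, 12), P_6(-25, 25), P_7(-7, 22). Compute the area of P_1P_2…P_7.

719

Apply the shoelace (surveyor's) formula: 2A = Σ (x_i·y_{i+1} − x_{i+1}·y_i), indices taken mod 7.
Σ = (-58) + (-60) + (-572) + (80) + (200) + (-375) + (-653) = -1438
Area = |Σ|/2 = 719.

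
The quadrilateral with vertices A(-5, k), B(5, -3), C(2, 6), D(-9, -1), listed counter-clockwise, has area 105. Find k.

Write out the shoelace sum; only the two edges meeting at A involve k:
2·Area = [((-9)·k − (-5)·(-1)) + ((-5)·(-3) − 5·k)] + 88
       = -14·k + 98 = 210
⇒ k = -8.

-8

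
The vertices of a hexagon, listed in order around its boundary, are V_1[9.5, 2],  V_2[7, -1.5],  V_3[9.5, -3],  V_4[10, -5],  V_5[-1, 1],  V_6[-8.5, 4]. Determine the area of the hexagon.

49

Apply the shoelace (surveyor's) formula: 2A = Σ (x_i·y_{i+1} − x_{i+1}·y_i), indices taken mod 6.
Σ = (-28.25) + (-6.75) + (-17.5) + (5) + (4.5) + (-55) = -98
Area = |Σ|/2 = 49.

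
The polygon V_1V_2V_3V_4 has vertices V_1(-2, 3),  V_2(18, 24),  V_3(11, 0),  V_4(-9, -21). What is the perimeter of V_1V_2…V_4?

|V_1V_2| = √((20)² + (21)²) = √841 = 29
|V_2V_3| = √((-7)² + (-24)²) = √625 = 25
|V_3V_4| = √((-20)² + (-21)²) = √841 = 29
|V_4V_1| = √((7)² + (24)²) = √625 = 25
Perimeter = 29 + 25 + 29 + 25 = 108.

108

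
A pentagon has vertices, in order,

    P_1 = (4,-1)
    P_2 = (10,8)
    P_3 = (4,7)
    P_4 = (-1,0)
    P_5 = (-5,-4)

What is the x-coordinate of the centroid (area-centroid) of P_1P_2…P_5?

137/42

Apply the surveyor's formula. First the cross-terms c_i = x_i·y_{i+1} − x_{i+1}·y_i:
  42, 38, 7, 4, 21  ⇒  2A = 112, A = 56.
Then Σ (x_i + x_{i+1})·c_i = 1096, so x̄ = 1096 / (6·56) = 137/42.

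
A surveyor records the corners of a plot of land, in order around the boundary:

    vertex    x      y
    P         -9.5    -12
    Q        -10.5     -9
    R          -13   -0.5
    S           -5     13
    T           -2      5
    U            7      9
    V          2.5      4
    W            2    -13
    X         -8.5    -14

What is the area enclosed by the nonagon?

290.125

Apply the shoelace formula: 2A = Σ (x_i·y_{i+1} − x_{i+1}·y_i), indices taken mod 9.
Σ = (-40.5) + (-111.75) + (-171.5) + (1) + (-53) + (5.5) + (-40.5) + (-138.5) + (-31) = -580.25
Area = |Σ|/2 = 290.125.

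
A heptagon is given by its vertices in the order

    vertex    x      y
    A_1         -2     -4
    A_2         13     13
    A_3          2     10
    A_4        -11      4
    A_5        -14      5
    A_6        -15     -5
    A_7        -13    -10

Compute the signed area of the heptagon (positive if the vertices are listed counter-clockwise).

255.5

Apply the surveyor's formula: 2A = Σ (x_i·y_{i+1} − x_{i+1}·y_i), indices taken mod 7.
Σ = (26) + (104) + (118) + (1) + (145) + (85) + (32) = 511
Signed area = Σ/2 = 255.5 (positive ⇒ counter-clockwise traversal).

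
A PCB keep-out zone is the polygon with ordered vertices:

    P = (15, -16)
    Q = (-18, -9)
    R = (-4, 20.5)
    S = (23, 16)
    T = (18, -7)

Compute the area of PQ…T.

Apply the shoelace (surveyor's) formula: 2A = Σ (x_i·y_{i+1} − x_{i+1}·y_i), indices taken mod 5.
Cross-terms: -423, -405, -535.5, -449, -183  ⇒  Σ = -1995.5
Area = |Σ|/2 = 997.75.

997.75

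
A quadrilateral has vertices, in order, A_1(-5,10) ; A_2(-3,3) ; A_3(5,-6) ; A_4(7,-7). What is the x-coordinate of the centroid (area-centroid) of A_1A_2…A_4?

Apply the surveyor's formula. First the cross-terms c_i = x_i·y_{i+1} − x_{i+1}·y_i:
  15, 3, 7, 35  ⇒  2A = 60, A = 30.
Then Σ (x_i + x_{i+1})·c_i = 40, so x̄ = 40 / (6·30) = 2/9.

2/9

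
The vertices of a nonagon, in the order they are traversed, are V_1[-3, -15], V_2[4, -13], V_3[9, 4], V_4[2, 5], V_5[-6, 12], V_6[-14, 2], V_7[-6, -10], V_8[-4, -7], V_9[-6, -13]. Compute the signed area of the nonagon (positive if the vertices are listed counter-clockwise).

347

Apply the shoelace formula: 2A = Σ (x_i·y_{i+1} − x_{i+1}·y_i), indices taken mod 9.
V_1→V_2: (-3)(-13) − (4)(-15) = 99
V_2→V_3: (4)(4) − (9)(-13) = 133
V_3→V_4: (9)(5) − (2)(4) = 37
V_4→V_5: (2)(12) − (-6)(5) = 54
V_5→V_6: (-6)(2) − (-14)(12) = 156
V_6→V_7: (-14)(-10) − (-6)(2) = 152
V_7→V_8: (-6)(-7) − (-4)(-10) = 2
V_8→V_9: (-4)(-13) − (-6)(-7) = 10
V_9→V_1: (-6)(-15) − (-3)(-13) = 51
Σ = 694
Signed area = Σ/2 = 347 (positive ⇒ counter-clockwise traversal).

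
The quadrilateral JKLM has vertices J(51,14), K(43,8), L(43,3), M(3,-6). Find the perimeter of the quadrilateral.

|JK| = √((-8)² + (-6)²) = √100 = 10
|KL| = √((0)² + (-5)²) = √25 = 5
|LM| = √((-40)² + (-9)²) = √1681 = 41
|MJ| = √((48)² + (20)²) = √2704 = 52
Perimeter = 10 + 5 + 41 + 52 = 108.

108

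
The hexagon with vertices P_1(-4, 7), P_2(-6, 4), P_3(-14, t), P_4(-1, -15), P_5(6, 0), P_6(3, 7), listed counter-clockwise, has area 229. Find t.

3

Write out the shoelace sum; only the two edges meeting at P_3 involve t:
2·Area = [((-6)·t − (-14)·4) + ((-14)·(-15) − (-1)·t)] + 207
       = -5·t + 473 = 458
⇒ t = 3.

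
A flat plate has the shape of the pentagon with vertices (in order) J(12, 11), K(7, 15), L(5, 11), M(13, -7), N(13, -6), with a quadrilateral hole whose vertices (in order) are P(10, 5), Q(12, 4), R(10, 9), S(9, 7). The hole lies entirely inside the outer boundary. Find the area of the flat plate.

71.5

Outer boundary:
Cross-terms: 103, 2, -178, 13, 215  ⇒  Σ = 155
Area = |Σ|/2 = 77.5.
Hole:
P→Q: (10)(4) − (12)(5) = -20
Q→R: (12)(9) − (10)(4) = 68
R→S: (10)(7) − (9)(9) = -11
S→P: (9)(5) − (10)(7) = -25
Σ = 12
Area = |Σ|/2 = 6.
Net area = 77.5 − 6 = 71.5.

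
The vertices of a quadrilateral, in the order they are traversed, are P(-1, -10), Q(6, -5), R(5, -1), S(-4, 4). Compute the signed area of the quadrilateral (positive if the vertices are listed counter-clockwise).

72

Apply the shoelace formula: 2A = Σ (x_i·y_{i+1} − x_{i+1}·y_i), indices taken mod 4.
Σ = (65) + (19) + (16) + (44) = 144
Signed area = Σ/2 = 72 (positive ⇒ counter-clockwise traversal).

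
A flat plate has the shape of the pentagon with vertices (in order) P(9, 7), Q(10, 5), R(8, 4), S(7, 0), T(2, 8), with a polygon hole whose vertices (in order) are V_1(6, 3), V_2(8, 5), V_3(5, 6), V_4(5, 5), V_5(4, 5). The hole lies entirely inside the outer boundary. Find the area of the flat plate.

22

Outer boundary:
Apply Gauss's area formula: 2A = Σ (x_i·y_{i+1} − x_{i+1}·y_i), indices taken mod 5.
Σ = (-25) + (0) + (-28) + (56) + (-58) = -55
Area = |Σ|/2 = 27.5.
Hole:
Apply the shoelace (surveyor's) formula: 2A = Σ (x_i·y_{i+1} − x_{i+1}·y_i), indices taken mod 5.
V_1→V_2: (6)(5) − (8)(3) = 6
V_2→V_3: (8)(6) − (5)(5) = 23
V_3→V_4: (5)(5) − (5)(6) = -5
V_4→V_5: (5)(5) − (4)(5) = 5
V_5→V_1: (4)(3) − (6)(5) = -18
Σ = 11
Area = |Σ|/2 = 5.5.
Net area = 27.5 − 5.5 = 22.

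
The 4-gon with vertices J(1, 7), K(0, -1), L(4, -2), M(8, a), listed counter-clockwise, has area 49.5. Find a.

The doubled signed area Σ (x_i y_{i+1} − x_{i+1} y_i) is linear in a.
With a=0 it equals 75; the coefficient of a is 3 (from the two edges through M).
So 3·a + 75 = 2·49.5 = 99 ⇒ a = 8.

8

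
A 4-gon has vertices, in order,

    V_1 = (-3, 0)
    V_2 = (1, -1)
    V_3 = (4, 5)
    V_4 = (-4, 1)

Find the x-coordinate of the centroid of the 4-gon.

2/13

Apply Gauss's area formula. First the cross-terms c_i = x_i·y_{i+1} − x_{i+1}·y_i:
  3, 9, 24, 3  ⇒  2A = 39, A = 19.5.
Then Σ (x_i + x_{i+1})·c_i = 18, so x̄ = 18 / (6·19.5) = 2/13.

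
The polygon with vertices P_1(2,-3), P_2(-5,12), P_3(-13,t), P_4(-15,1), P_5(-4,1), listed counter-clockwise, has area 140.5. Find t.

13

The doubled signed area Σ (x_i y_{i+1} − x_{i+1} y_i) is linear in t.
With t=0 it equals 151; the coefficient of t is 10 (from the two edges through P_3).
So 10·t + 151 = 2·140.5 = 281 ⇒ t = 13.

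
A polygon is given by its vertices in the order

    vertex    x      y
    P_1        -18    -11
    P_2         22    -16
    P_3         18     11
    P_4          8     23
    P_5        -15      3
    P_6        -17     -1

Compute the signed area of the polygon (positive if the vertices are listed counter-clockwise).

Σ = (530) + (530) + (326) + (369) + (66) + (169) = 1990
Signed area = Σ/2 = 995 (positive ⇒ counter-clockwise traversal).

995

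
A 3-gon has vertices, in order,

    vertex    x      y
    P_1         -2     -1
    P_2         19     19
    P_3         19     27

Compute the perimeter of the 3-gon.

|P_1P_2| = √((21)² + (20)²) = √841 = 29
|P_2P_3| = √((0)² + (8)²) = √64 = 8
|P_3P_1| = √((-21)² + (-28)²) = √1225 = 35
Perimeter = 29 + 8 + 35 = 72.

72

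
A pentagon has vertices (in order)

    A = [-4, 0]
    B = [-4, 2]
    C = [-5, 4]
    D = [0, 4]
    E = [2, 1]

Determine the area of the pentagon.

Cross-terms: -8, -6, -20, -8, 4  ⇒  Σ = -38
Area = |Σ|/2 = 19.

19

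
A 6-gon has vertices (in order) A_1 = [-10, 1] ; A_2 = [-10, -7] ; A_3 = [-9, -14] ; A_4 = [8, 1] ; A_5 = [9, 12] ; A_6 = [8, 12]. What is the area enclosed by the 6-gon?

243.5

Apply the surveyor's formula: 2A = Σ (x_i·y_{i+1} − x_{i+1}·y_i), indices taken mod 6.
Σ = (80) + (77) + (103) + (87) + (12) + (128) = 487
Area = |Σ|/2 = 243.5.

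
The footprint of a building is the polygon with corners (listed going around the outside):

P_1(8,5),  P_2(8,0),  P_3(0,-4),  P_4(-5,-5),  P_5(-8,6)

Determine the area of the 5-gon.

Apply the shoelace (surveyor's) formula: 2A = Σ (x_i·y_{i+1} − x_{i+1}·y_i), indices taken mod 5.
P_1→P_2: (8)(0) − (8)(5) = -40
P_2→P_3: (8)(-4) − (0)(0) = -32
P_3→P_4: (0)(-5) − (-5)(-4) = -20
P_4→P_5: (-5)(6) − (-8)(-5) = -70
P_5→P_1: (-8)(5) − (8)(6) = -88
Σ = -250
Area = |Σ|/2 = 125.

125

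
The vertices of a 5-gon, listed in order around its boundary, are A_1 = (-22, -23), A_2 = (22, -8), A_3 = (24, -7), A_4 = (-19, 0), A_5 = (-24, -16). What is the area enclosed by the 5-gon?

Apply Gauss's area formula: 2A = Σ (x_i·y_{i+1} − x_{i+1}·y_i), indices taken mod 5.
A_1→A_2: (-22)(-8) − (22)(-23) = 682
A_2→A_3: (22)(-7) − (24)(-8) = 38
A_3→A_4: (24)(0) − (-19)(-7) = -133
A_4→A_5: (-19)(-16) − (-24)(0) = 304
A_5→A_1: (-24)(-23) − (-22)(-16) = 200
Σ = 1091
Area = |Σ|/2 = 545.5.

545.5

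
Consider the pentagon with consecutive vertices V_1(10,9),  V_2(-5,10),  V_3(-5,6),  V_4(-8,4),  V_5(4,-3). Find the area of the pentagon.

133.5

Apply the shoelace formula: 2A = Σ (x_i·y_{i+1} − x_{i+1}·y_i), indices taken mod 5.
Σ = (145) + (20) + (28) + (8) + (66) = 267
Area = |Σ|/2 = 133.5.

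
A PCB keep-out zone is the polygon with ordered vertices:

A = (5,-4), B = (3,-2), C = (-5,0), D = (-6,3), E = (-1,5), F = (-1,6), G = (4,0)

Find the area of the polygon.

Apply the shoelace (surveyor's) formula: 2A = Σ (x_i·y_{i+1} − x_{i+1}·y_i), indices taken mod 7.
Cross-terms: 2, -10, -15, -27, -1, -24, -16  ⇒  Σ = -91
Area = |Σ|/2 = 45.5.

45.5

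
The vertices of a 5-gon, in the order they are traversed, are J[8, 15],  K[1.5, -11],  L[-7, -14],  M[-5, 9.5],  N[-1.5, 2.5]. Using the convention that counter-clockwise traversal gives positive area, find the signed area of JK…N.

Apply the shoelace formula: 2A = Σ (x_i·y_{i+1} − x_{i+1}·y_i), indices taken mod 5.
Σ = (-110.5) + (-98) + (-136.5) + (1.75) + (-42.5) = -385.75
Signed area = Σ/2 = -192.875 (negative ⇒ clockwise traversal).

-192.875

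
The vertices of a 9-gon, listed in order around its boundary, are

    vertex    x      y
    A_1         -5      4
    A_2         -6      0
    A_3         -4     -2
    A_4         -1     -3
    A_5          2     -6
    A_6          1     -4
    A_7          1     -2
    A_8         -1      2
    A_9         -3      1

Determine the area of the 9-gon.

28

Apply the shoelace (surveyor's) formula: 2A = Σ (x_i·y_{i+1} − x_{i+1}·y_i), indices taken mod 9.
Σ = (24) + (12) + (10) + (12) + (-2) + (2) + (0) + (5) + (-7) = 56
Area = |Σ|/2 = 28.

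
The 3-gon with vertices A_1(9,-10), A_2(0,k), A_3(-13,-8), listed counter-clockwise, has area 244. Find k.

13

Write out the shoelace sum; only the two edges meeting at A_2 involve k:
2·Area = [(9·k − 0·(-10)) + (0·(-8) − (-13)·k)] + 202
       = 22·k + 202 = 488
⇒ k = 13.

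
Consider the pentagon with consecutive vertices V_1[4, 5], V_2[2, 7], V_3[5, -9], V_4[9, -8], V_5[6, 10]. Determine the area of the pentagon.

67

Apply the surveyor's formula: 2A = Σ (x_i·y_{i+1} − x_{i+1}·y_i), indices taken mod 5.
Σ = (18) + (-53) + (41) + (138) + (-10) = 134
Area = |Σ|/2 = 67.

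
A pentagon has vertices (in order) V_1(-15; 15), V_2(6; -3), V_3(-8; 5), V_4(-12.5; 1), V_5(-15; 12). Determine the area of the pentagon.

Apply the surveyor's formula: 2A = Σ (x_i·y_{i+1} − x_{i+1}·y_i), indices taken mod 5.
Cross-terms: -45, 6, 54.5, -135, -45  ⇒  Σ = -164.5
Area = |Σ|/2 = 82.25.

82.25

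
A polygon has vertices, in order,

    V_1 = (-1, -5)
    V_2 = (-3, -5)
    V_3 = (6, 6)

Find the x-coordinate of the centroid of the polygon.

2/3

Apply Gauss's area formula. First the cross-terms c_i = x_i·y_{i+1} − x_{i+1}·y_i:
  -10, 12, -24  ⇒  2A = -22, A = -11.
Then Σ (x_i + x_{i+1})·c_i = -44, so x̄ = -44 / (6·(-11)) = 2/3.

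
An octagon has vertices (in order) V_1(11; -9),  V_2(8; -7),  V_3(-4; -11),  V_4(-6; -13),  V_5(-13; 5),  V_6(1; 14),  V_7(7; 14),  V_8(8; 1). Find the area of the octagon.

396.5

Apply Gauss's area formula: 2A = Σ (x_i·y_{i+1} − x_{i+1}·y_i), indices taken mod 8.
Cross-terms: -5, -116, -14, -199, -187, -84, -105, -83  ⇒  Σ = -793
Area = |Σ|/2 = 396.5.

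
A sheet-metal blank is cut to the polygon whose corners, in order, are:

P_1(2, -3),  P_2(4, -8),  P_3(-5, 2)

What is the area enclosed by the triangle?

12.5

Apply the surveyor's formula: 2A = Σ (x_i·y_{i+1} − x_{i+1}·y_i), indices taken mod 3.
P_1→P_2: (2)(-8) − (4)(-3) = -4
P_2→P_3: (4)(2) − (-5)(-8) = -32
P_3→P_1: (-5)(-3) − (2)(2) = 11
Σ = -25
Area = |Σ|/2 = 12.5.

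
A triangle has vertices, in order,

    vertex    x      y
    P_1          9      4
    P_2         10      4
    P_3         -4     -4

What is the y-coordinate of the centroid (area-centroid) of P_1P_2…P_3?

4/3

Apply Gauss's area formula. First the cross-terms c_i = x_i·y_{i+1} − x_{i+1}·y_i:
  -4, -24, 20  ⇒  2A = -8, A = -4.
Then Σ (y_i + y_{i+1})·c_i = -32, so ȳ = -32 / (6·(-4)) = 4/3.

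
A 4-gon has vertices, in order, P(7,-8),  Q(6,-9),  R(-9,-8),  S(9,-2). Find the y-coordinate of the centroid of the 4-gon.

Apply the shoelace formula. First the cross-terms c_i = x_i·y_{i+1} − x_{i+1}·y_i:
  -15, -129, 90, -58  ⇒  2A = -112, A = -56.
Then Σ (y_i + y_{i+1})·c_i = 2128, so ȳ = 2128 / (6·(-56)) = -19/3.

-19/3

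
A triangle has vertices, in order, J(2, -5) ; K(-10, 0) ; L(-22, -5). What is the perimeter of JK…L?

50

|JK| = √((-12)² + (5)²) = √169 = 13
|KL| = √((-12)² + (-5)²) = √169 = 13
|LJ| = √((24)² + (0)²) = √576 = 24
Perimeter = 13 + 13 + 24 = 50.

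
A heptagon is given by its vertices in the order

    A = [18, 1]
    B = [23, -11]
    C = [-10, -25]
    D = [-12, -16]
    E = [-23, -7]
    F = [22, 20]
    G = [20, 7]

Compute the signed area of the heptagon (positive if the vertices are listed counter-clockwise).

Apply the shoelace (surveyor's) formula: 2A = Σ (x_i·y_{i+1} − x_{i+1}·y_i), indices taken mod 7.
Σ = (-221) + (-685) + (-140) + (-284) + (-306) + (-246) + (-106) = -1988
Signed area = Σ/2 = -994 (negative ⇒ clockwise traversal).

-994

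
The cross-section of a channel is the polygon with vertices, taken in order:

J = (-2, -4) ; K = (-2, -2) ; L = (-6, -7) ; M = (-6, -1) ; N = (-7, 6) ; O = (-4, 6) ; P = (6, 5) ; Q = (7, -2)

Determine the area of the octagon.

117

Apply the shoelace formula: 2A = Σ (x_i·y_{i+1} − x_{i+1}·y_i), indices taken mod 8.
J→K: (-2)(-2) − (-2)(-4) = -4
K→L: (-2)(-7) − (-6)(-2) = 2
L→M: (-6)(-1) − (-6)(-7) = -36
M→N: (-6)(6) − (-7)(-1) = -43
N→O: (-7)(6) − (-4)(6) = -18
O→P: (-4)(5) − (6)(6) = -56
P→Q: (6)(-2) − (7)(5) = -47
Q→J: (7)(-4) − (-2)(-2) = -32
Σ = -234
Area = |Σ|/2 = 117.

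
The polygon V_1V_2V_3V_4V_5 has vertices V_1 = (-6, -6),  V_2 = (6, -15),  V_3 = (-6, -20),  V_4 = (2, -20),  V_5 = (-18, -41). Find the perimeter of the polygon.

|V_1V_2| = √((12)² + (-9)²) = √225 = 15
|V_2V_3| = √((-12)² + (-5)²) = √169 = 13
|V_3V_4| = √((8)² + (0)²) = √64 = 8
|V_4V_5| = √((-20)² + (-21)²) = √841 = 29
|V_5V_1| = √((12)² + (35)²) = √1369 = 37
Perimeter = 15 + 13 + 8 + 29 + 37 = 102.

102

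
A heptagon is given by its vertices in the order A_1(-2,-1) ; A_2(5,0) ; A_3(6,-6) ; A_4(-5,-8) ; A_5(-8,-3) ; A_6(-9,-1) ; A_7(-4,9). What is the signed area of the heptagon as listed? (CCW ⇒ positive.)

-117

Σ = (5) + (-30) + (-78) + (-49) + (-19) + (-85) + (22) = -234
Signed area = Σ/2 = -117 (negative ⇒ clockwise traversal).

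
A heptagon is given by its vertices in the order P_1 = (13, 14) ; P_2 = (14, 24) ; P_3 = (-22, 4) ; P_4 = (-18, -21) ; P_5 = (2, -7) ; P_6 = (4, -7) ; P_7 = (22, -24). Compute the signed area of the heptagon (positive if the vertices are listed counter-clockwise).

1047

Cross-terms: 116, 584, 534, 168, 14, 58, 620  ⇒  Σ = 2094
Signed area = Σ/2 = 1047 (positive ⇒ counter-clockwise traversal).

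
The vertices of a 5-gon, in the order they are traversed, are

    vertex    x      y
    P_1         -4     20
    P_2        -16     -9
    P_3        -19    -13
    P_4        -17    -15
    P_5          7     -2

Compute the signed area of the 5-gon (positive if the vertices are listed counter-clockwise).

Apply the shoelace (surveyor's) formula: 2A = Σ (x_i·y_{i+1} − x_{i+1}·y_i), indices taken mod 5.
Cross-terms: 356, 37, 64, 139, 132  ⇒  Σ = 728
Signed area = Σ/2 = 364 (positive ⇒ counter-clockwise traversal).

364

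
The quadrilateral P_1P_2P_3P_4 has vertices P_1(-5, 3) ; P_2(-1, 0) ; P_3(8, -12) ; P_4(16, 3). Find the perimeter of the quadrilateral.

|P_1P_2| = √((4)² + (-3)²) = √25 = 5
|P_2P_3| = √((9)² + (-12)²) = √225 = 15
|P_3P_4| = √((8)² + (15)²) = √289 = 17
|P_4P_1| = √((-21)² + (0)²) = √441 = 21
Perimeter = 5 + 15 + 17 + 21 = 58.

58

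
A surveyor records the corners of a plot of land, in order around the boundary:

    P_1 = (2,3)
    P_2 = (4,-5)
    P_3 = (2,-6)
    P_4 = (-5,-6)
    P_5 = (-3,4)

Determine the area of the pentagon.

Apply the shoelace (surveyor's) formula: 2A = Σ (x_i·y_{i+1} − x_{i+1}·y_i), indices taken mod 5.
Cross-terms: -22, -14, -42, -38, -17  ⇒  Σ = -133
Area = |Σ|/2 = 66.5.

66.5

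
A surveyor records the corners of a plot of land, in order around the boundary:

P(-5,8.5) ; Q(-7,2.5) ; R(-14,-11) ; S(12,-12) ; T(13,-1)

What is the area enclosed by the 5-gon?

354.25

Apply the shoelace formula: 2A = Σ (x_i·y_{i+1} − x_{i+1}·y_i), indices taken mod 5.
Σ = (47) + (112) + (300) + (144) + (105.5) = 708.5
Area = |Σ|/2 = 354.25.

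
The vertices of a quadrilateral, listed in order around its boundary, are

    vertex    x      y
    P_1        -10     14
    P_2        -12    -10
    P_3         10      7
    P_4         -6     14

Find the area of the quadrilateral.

261

Apply Gauss's area formula: 2A = Σ (x_i·y_{i+1} − x_{i+1}·y_i), indices taken mod 4.
Σ = (268) + (16) + (182) + (56) = 522
Area = |Σ|/2 = 261.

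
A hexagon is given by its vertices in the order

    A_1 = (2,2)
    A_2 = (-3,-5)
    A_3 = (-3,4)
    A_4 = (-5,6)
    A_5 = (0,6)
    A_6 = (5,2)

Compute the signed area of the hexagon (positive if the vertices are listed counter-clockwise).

-41.5

Σ = (-4) + (-27) + (2) + (-30) + (-30) + (6) = -83
Signed area = Σ/2 = -41.5 (negative ⇒ clockwise traversal).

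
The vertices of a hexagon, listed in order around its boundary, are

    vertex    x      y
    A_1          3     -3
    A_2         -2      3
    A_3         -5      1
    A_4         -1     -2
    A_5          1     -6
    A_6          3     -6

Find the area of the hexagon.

Apply the shoelace formula: 2A = Σ (x_i·y_{i+1} − x_{i+1}·y_i), indices taken mod 6.
Σ = (3) + (13) + (11) + (8) + (12) + (9) = 56
Area = |Σ|/2 = 28.

28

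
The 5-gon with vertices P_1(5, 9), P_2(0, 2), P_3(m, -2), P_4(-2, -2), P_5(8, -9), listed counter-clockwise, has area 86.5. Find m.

-4

The doubled signed area Σ (x_i y_{i+1} − x_{i+1} y_i) is linear in m.
With m=0 it equals 157; the coefficient of m is -4 (from the two edges through P_3).
So -4·m + 157 = 2·86.5 = 173 ⇒ m = -4.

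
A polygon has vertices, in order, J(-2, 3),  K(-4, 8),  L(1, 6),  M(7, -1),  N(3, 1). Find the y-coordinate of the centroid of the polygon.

Apply the shoelace formula. First the cross-terms c_i = x_i·y_{i+1} − x_{i+1}·y_i:
  -4, -32, -43, 10, 11  ⇒  2A = -58, A = -29.
Then Σ (y_i + y_{i+1})·c_i = -663, so ȳ = -663 / (6·(-29)) = 221/58.

221/58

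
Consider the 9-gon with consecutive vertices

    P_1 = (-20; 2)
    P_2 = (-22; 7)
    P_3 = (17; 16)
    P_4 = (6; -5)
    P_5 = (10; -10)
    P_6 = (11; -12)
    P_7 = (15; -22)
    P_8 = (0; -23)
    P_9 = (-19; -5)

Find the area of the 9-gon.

875

Apply Gauss's area formula: 2A = Σ (x_i·y_{i+1} − x_{i+1}·y_i), indices taken mod 9.
P_1→P_2: (-20)(7) − (-22)(2) = -96
P_2→P_3: (-22)(16) − (17)(7) = -471
P_3→P_4: (17)(-5) − (6)(16) = -181
P_4→P_5: (6)(-10) − (10)(-5) = -10
P_5→P_6: (10)(-12) − (11)(-10) = -10
P_6→P_7: (11)(-22) − (15)(-12) = -62
P_7→P_8: (15)(-23) − (0)(-22) = -345
P_8→P_9: (0)(-5) − (-19)(-23) = -437
P_9→P_1: (-19)(2) − (-20)(-5) = -138
Σ = -1750
Area = |Σ|/2 = 875.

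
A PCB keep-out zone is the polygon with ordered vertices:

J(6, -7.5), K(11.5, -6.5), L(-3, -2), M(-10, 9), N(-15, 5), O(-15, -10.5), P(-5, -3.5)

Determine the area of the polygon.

166.875

Apply the shoelace (surveyor's) formula: 2A = Σ (x_i·y_{i+1} − x_{i+1}·y_i), indices taken mod 7.
J→K: (6)(-6.5) − (11.5)(-7.5) = 47.25
K→L: (11.5)(-2) − (-3)(-6.5) = -42.5
L→M: (-3)(9) − (-10)(-2) = -47
M→N: (-10)(5) − (-15)(9) = 85
N→O: (-15)(-10.5) − (-15)(5) = 232.5
O→P: (-15)(-3.5) − (-5)(-10.5) = 0
P→J: (-5)(-7.5) − (6)(-3.5) = 58.5
Σ = 333.75
Area = |Σ|/2 = 166.875.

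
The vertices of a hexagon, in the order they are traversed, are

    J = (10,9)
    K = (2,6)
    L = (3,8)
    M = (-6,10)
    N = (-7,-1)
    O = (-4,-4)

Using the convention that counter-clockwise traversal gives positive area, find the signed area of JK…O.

Apply the shoelace (surveyor's) formula: 2A = Σ (x_i·y_{i+1} − x_{i+1}·y_i), indices taken mod 6.
Σ = (42) + (-2) + (78) + (76) + (24) + (4) = 222
Signed area = Σ/2 = 111 (positive ⇒ counter-clockwise traversal).

111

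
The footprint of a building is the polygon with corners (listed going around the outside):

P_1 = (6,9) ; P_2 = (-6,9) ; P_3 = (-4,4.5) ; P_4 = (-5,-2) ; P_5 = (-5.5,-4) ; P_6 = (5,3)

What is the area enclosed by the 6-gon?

Apply the surveyor's formula: 2A = Σ (x_i·y_{i+1} − x_{i+1}·y_i), indices taken mod 6.
Cross-terms: 108, 9, 30.5, 9, 3.5, 27  ⇒  Σ = 187
Area = |Σ|/2 = 93.5.

93.5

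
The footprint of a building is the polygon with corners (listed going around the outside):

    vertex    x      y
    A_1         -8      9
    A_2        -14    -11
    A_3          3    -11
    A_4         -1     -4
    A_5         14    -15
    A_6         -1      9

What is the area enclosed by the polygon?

311.5

Apply the shoelace (surveyor's) formula: 2A = Σ (x_i·y_{i+1} − x_{i+1}·y_i), indices taken mod 6.
Cross-terms: 214, 187, -23, 71, 111, 63  ⇒  Σ = 623
Area = |Σ|/2 = 311.5.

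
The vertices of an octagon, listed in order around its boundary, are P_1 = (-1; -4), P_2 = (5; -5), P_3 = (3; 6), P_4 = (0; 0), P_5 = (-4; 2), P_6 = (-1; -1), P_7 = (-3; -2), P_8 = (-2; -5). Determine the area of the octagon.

44.5

Apply the shoelace formula: 2A = Σ (x_i·y_{i+1} − x_{i+1}·y_i), indices taken mod 8.
P_1→P_2: (-1)(-5) − (5)(-4) = 25
P_2→P_3: (5)(6) − (3)(-5) = 45
P_3→P_4: (3)(0) − (0)(6) = 0
P_4→P_5: (0)(2) − (-4)(0) = 0
P_5→P_6: (-4)(-1) − (-1)(2) = 6
P_6→P_7: (-1)(-2) − (-3)(-1) = -1
P_7→P_8: (-3)(-5) − (-2)(-2) = 11
P_8→P_1: (-2)(-4) − (-1)(-5) = 3
Σ = 89
Area = |Σ|/2 = 44.5.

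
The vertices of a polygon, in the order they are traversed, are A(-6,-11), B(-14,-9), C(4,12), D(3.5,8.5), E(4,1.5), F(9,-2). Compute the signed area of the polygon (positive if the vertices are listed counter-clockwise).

-200.625

Σ = (-100) + (-132) + (-8) + (-28.75) + (-21.5) + (-111) = -401.25
Signed area = Σ/2 = -200.625 (negative ⇒ clockwise traversal).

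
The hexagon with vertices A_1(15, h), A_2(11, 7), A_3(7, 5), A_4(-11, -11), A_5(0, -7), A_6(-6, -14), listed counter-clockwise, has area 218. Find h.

-6

The doubled signed area Σ (x_i y_{i+1} − x_{i+1} y_i) is linear in h.
With h=0 it equals 334; the coefficient of h is -17 (from the two edges through A_1).
So -17·h + 334 = 2·218 = 436 ⇒ h = -6.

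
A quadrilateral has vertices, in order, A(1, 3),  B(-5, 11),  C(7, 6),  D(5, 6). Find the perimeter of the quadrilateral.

30

|AB| = √((-6)² + (8)²) = √100 = 10
|BC| = √((12)² + (-5)²) = √169 = 13
|CD| = √((-2)² + (0)²) = √4 = 2
|DA| = √((-4)² + (-3)²) = √25 = 5
Perimeter = 10 + 13 + 2 + 5 = 30.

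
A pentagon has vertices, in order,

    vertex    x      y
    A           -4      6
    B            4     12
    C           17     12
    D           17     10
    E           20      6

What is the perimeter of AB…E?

|AB| = √((8)² + (6)²) = √100 = 10
|BC| = √((13)² + (0)²) = √169 = 13
|CD| = √((0)² + (-2)²) = √4 = 2
|DE| = √((3)² + (-4)²) = √25 = 5
|EA| = √((-24)² + (0)²) = √576 = 24
Perimeter = 10 + 13 + 2 + 5 + 24 = 54.

54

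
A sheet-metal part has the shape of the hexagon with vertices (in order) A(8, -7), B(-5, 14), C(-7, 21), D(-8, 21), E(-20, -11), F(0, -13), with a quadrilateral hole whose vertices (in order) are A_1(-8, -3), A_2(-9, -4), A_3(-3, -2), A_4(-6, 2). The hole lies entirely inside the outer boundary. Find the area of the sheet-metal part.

Outer boundary:
Apply the shoelace (surveyor's) formula: 2A = Σ (x_i·y_{i+1} − x_{i+1}·y_i), indices taken mod 6.
Σ = (77) + (-7) + (21) + (508) + (260) + (104) = 963
Area = |Σ|/2 = 481.5.
Hole:
Apply the shoelace formula: 2A = Σ (x_i·y_{i+1} − x_{i+1}·y_i), indices taken mod 4.
Σ = (5) + (6) + (-18) + (34) = 27
Area = |Σ|/2 = 13.5.
Net area = 481.5 − 13.5 = 468.

468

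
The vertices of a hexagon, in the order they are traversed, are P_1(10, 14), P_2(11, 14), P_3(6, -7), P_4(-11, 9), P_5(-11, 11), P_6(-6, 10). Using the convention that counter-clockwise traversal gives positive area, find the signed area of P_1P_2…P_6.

P_1→P_2: (10)(14) − (11)(14) = -14
P_2→P_3: (11)(-7) − (6)(14) = -161
P_3→P_4: (6)(9) − (-11)(-7) = -23
P_4→P_5: (-11)(11) − (-11)(9) = -22
P_5→P_6: (-11)(10) − (-6)(11) = -44
P_6→P_1: (-6)(14) − (10)(10) = -184
Σ = -448
Signed area = Σ/2 = -224 (negative ⇒ clockwise traversal).

-224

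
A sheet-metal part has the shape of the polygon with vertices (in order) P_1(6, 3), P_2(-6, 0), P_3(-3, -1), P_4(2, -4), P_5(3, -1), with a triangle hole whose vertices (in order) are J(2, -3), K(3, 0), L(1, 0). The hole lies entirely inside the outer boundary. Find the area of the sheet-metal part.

Outer boundary:
P_1→P_2: (6)(0) − (-6)(3) = 18
P_2→P_3: (-6)(-1) − (-3)(0) = 6
P_3→P_4: (-3)(-4) − (2)(-1) = 14
P_4→P_5: (2)(-1) − (3)(-4) = 10
P_5→P_1: (3)(3) − (6)(-1) = 15
Σ = 63
Area = |Σ|/2 = 31.5.
Hole:
Apply the shoelace formula: 2A = Σ (x_i·y_{i+1} − x_{i+1}·y_i), indices taken mod 3.
Σ = (9) + (0) + (-3) = 6
Area = |Σ|/2 = 3.
Net area = 31.5 − 3 = 28.5.

28.5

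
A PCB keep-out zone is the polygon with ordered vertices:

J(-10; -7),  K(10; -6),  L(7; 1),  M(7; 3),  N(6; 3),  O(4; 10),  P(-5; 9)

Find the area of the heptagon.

Apply the shoelace (surveyor's) formula: 2A = Σ (x_i·y_{i+1} − x_{i+1}·y_i), indices taken mod 7.
J→K: (-10)(-6) − (10)(-7) = 130
K→L: (10)(1) − (7)(-6) = 52
L→M: (7)(3) − (7)(1) = 14
M→N: (7)(3) − (6)(3) = 3
N→O: (6)(10) − (4)(3) = 48
O→P: (4)(9) − (-5)(10) = 86
P→J: (-5)(-7) − (-10)(9) = 125
Σ = 458
Area = |Σ|/2 = 229.

229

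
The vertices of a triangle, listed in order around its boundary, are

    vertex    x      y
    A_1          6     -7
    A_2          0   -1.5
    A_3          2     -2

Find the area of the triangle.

Σ = (-9) + (3) + (-2) = -8
Area = |Σ|/2 = 4.

4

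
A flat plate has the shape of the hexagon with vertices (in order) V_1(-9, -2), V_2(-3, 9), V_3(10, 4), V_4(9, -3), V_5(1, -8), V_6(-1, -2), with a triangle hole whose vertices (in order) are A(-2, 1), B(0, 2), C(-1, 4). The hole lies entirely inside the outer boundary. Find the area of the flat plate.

Outer boundary:
Apply the shoelace (surveyor's) formula: 2A = Σ (x_i·y_{i+1} − x_{i+1}·y_i), indices taken mod 6.
Σ = (-87) + (-102) + (-66) + (-69) + (-10) + (-16) = -350
Area = |Σ|/2 = 175.
Hole:
Apply Gauss's area formula: 2A = Σ (x_i·y_{i+1} − x_{i+1}·y_i), indices taken mod 3.
A→B: (-2)(2) − (0)(1) = -4
B→C: (0)(4) − (-1)(2) = 2
C→A: (-1)(1) − (-2)(4) = 7
Σ = 5
Area = |Σ|/2 = 2.5.
Net area = 175 − 2.5 = 172.5.

172.5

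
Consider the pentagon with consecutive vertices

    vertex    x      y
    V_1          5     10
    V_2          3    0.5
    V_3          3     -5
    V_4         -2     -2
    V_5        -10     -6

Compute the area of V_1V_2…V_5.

69

Apply the surveyor's formula: 2A = Σ (x_i·y_{i+1} − x_{i+1}·y_i), indices taken mod 5.
Σ = (-27.5) + (-16.5) + (-16) + (-8) + (-70) = -138
Area = |Σ|/2 = 69.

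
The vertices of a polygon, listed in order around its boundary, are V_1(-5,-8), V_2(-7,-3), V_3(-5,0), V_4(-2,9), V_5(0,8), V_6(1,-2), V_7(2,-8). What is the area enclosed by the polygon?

Apply the shoelace formula: 2A = Σ (x_i·y_{i+1} − x_{i+1}·y_i), indices taken mod 7.
Σ = (-41) + (-15) + (-45) + (-16) + (-8) + (-4) + (-56) = -185
Area = |Σ|/2 = 92.5.

92.5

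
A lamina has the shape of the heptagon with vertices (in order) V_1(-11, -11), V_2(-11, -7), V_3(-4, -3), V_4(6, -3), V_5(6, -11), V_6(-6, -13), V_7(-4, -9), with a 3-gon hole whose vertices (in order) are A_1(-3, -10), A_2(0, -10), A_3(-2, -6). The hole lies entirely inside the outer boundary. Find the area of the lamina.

Outer boundary:
V_1→V_2: (-11)(-7) − (-11)(-11) = -44
V_2→V_3: (-11)(-3) − (-4)(-7) = 5
V_3→V_4: (-4)(-3) − (6)(-3) = 30
V_4→V_5: (6)(-11) − (6)(-3) = -48
V_5→V_6: (6)(-13) − (-6)(-11) = -144
V_6→V_7: (-6)(-9) − (-4)(-13) = 2
V_7→V_1: (-4)(-11) − (-11)(-9) = -55
Σ = -254
Area = |Σ|/2 = 127.
Hole:
Σ = (30) + (-20) + (2) = 12
Area = |Σ|/2 = 6.
Net area = 127 − 6 = 121.

121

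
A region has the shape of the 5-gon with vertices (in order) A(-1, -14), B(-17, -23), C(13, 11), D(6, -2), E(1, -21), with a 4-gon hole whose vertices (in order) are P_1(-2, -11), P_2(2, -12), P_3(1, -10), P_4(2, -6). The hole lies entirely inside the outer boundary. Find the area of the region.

Outer boundary:
Apply Gauss's area formula: 2A = Σ (x_i·y_{i+1} − x_{i+1}·y_i), indices taken mod 5.
Cross-terms: -215, 112, -92, -124, -35  ⇒  Σ = -354
Area = |Σ|/2 = 177.
Hole:
P_1→P_2: (-2)(-12) − (2)(-11) = 46
P_2→P_3: (2)(-10) − (1)(-12) = -8
P_3→P_4: (1)(-6) − (2)(-10) = 14
P_4→P_1: (2)(-11) − (-2)(-6) = -34
Σ = 18
Area = |Σ|/2 = 9.
Net area = 177 − 9 = 168.

168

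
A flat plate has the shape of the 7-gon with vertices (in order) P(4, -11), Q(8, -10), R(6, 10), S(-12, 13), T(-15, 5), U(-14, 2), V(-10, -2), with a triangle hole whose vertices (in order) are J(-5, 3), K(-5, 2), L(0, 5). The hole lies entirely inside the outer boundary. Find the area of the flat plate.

Outer boundary:
Apply Gauss's area formula: 2A = Σ (x_i·y_{i+1} − x_{i+1}·y_i), indices taken mod 7.
P→Q: (4)(-10) − (8)(-11) = 48
Q→R: (8)(10) − (6)(-10) = 140
R→S: (6)(13) − (-12)(10) = 198
S→T: (-12)(5) − (-15)(13) = 135
T→U: (-15)(2) − (-14)(5) = 40
U→V: (-14)(-2) − (-10)(2) = 48
V→P: (-10)(-11) − (4)(-2) = 118
Σ = 727
Area = |Σ|/2 = 363.5.
Hole:
Σ = (5) + (-25) + (25) = 5
Area = |Σ|/2 = 2.5.
Net area = 363.5 − 2.5 = 361.

361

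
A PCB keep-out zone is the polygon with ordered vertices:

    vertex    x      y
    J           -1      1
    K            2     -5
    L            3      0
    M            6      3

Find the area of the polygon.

J→K: (-1)(-5) − (2)(1) = 3
K→L: (2)(0) − (3)(-5) = 15
L→M: (3)(3) − (6)(0) = 9
M→J: (6)(1) − (-1)(3) = 9
Σ = 36
Area = |Σ|/2 = 18.

18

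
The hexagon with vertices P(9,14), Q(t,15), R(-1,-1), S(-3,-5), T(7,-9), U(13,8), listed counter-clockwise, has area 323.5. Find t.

The doubled signed area Σ (x_i y_{i+1} − x_{i+1} y_i) is linear in t.
With t=0 it equals 497; the coefficient of t is -15 (from the two edges through Q).
So -15·t + 497 = 2·323.5 = 647 ⇒ t = -10.

-10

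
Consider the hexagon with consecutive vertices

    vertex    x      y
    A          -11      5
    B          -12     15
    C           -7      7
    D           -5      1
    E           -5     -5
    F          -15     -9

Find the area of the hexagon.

Σ = (-105) + (21) + (28) + (30) + (-30) + (-174) = -230
Area = |Σ|/2 = 115.

115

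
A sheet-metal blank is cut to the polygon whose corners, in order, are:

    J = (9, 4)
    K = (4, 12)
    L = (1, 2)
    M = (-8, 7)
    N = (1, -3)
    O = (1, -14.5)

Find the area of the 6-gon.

J→K: (9)(12) − (4)(4) = 92
K→L: (4)(2) − (1)(12) = -4
L→M: (1)(7) − (-8)(2) = 23
M→N: (-8)(-3) − (1)(7) = 17
N→O: (1)(-14.5) − (1)(-3) = -11.5
O→J: (1)(4) − (9)(-14.5) = 134.5
Σ = 251
Area = |Σ|/2 = 125.5.

125.5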